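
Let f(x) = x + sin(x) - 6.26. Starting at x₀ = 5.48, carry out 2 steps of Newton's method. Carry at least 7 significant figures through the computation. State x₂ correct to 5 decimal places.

6.27148

f'(x) = 1 + cos(x)
x_0 = 5.480000: f = -1.499572, f' = 1.694418 → x_1 = 5.480000 - (-1.499572)/(1.694418) = 6.365007
x_1 = 6.365007: f = 0.186737, f' = 1.996654 → x_2 = 6.365007 - (0.186737)/(1.996654) = 6.271482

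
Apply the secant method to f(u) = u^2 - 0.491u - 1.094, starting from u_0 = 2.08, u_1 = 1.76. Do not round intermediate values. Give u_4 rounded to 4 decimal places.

1.3206

f(u_0) = 2.211120, f(u_1) = 1.139440
u_2 = 1.760000 - (1.139440)·(1.760000 - 2.080000)/(1.139440 - (2.211120)) = 1.419767; f(u_2) = 0.224633
u_3 = 1.419767 - (0.224633)·(1.419767 - 1.760000)/(0.224633 - (1.139440)) = 1.336222; f(u_3) = 0.035405
u_4 = 1.336222 - (0.035405)·(1.336222 - 1.419767)/(0.035405 - (0.224633)) = 1.320591; f(u_4) = 0.001550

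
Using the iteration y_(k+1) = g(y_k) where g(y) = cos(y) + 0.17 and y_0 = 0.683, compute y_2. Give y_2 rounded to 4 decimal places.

0.7552

y_1 = g(0.683000) = 0.945683
y_2 = g(0.945683) = 0.755189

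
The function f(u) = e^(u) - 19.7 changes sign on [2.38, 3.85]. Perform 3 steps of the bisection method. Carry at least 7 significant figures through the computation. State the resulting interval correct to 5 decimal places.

f(2.380000) = -8.895097, f(3.850000) = 27.293063 (opposite signs)
step 1: m = 3.115000, f(m) = 2.833430 > 0 → root in [2.380000, 3.115000]
step 2: m = 2.747500, f(m) = -4.096426 < 0 → root in [2.747500, 3.115000]
step 3: m = 2.931250, f(m) = -0.948945 < 0 → root in [2.931250, 3.115000]

[2.93125, 3.11500]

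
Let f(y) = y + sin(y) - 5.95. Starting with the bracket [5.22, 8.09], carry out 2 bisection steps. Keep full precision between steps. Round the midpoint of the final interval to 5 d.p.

6.29625

f(5.220000) = -1.603908, f(8.090000) = 3.112277 (opposite signs)
step 1: m = 6.655000, f(m) = 1.068307 > 0 → root in [5.220000, 6.655000]
step 2: m = 5.937500, f(m) = -0.351342 < 0 → root in [5.937500, 6.655000]
Midpoint of [5.937500, 6.655000] = 6.296250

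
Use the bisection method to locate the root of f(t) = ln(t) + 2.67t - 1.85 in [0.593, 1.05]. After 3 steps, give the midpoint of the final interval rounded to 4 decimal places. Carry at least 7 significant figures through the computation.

0.7929

f(0.593000) = -0.789251, f(1.050000) = 1.002290 (opposite signs)
step 1: m = 0.821500, f(m) = 0.146782 > 0 → root in [0.593000, 0.821500]
step 2: m = 0.707250, f(m) = -0.308014 < 0 → root in [0.707250, 0.821500]
step 3: m = 0.764375, f(m) = -0.077816 < 0 → root in [0.764375, 0.821500]
Midpoint of [0.764375, 0.821500] = 0.792938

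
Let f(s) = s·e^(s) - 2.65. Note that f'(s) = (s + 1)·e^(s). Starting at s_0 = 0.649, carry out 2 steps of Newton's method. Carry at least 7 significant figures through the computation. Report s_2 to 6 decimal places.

s_0 = 0.649000: f = -1.408057, f' = 3.155570 → s_1 = 0.649000 - (-1.408057)/(3.155570) = 1.095213
s_1 = 1.095213: f = 0.624490, f' = 6.264310 → s_2 = 1.095213 - (0.624490)/(6.264310) = 0.995523

0.995523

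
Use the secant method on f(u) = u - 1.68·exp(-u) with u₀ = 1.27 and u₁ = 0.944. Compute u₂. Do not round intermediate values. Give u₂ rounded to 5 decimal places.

0.75760

f(u_0) = 0.798203, f(u_1) = 0.290365
u_2 = 0.944000 - (0.290365)·(0.944000 - 1.270000)/(0.290365 - (0.798203)) = 0.757604; f(u_2) = -0.029961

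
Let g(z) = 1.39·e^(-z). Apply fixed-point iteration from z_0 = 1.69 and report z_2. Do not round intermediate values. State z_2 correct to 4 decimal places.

1.0755

z_1 = g(1.690000) = 0.256482
z_2 = g(0.256482) = 1.075539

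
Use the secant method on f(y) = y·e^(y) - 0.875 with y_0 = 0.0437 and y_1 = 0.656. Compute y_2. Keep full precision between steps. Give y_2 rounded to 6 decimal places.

0.460448

f(y_0) = -0.829348, f(y_1) = 0.389157
y_2 = 0.656000 - (0.389157)·(0.656000 - 0.043700)/(0.389157 - (-0.829348)) = 0.460448; f(y_2) = -0.145289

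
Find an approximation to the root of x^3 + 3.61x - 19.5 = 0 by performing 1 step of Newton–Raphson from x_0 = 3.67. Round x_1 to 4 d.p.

Newton update: x ← x − f(x)/f'(x).
f'(x) = 3x^2 + 3.61
x_0 = 3.670000: f = 43.179563, f' = 44.016700 → x_1 = 3.670000 - (43.179563)/(44.016700) = 2.689019

2.6890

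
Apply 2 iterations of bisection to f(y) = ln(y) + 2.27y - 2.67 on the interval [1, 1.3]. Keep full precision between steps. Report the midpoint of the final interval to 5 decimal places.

f(1.000000) = -0.400000, f(1.300000) = 0.543364 (opposite signs)
step 1: m = 1.150000, f(m) = 0.080262 > 0 → root in [1.000000, 1.150000]
step 2: m = 1.075000, f(m) = -0.157429 < 0 → root in [1.075000, 1.150000]
Midpoint of [1.075000, 1.150000] = 1.112500

1.11250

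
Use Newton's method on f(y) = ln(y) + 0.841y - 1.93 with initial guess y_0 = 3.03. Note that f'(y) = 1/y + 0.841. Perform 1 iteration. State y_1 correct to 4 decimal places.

1.5554

y_0 = 3.030000: f = 1.726793, f' = 1.171033 → y_1 = 3.030000 - (1.726793)/(1.171033) = 1.555411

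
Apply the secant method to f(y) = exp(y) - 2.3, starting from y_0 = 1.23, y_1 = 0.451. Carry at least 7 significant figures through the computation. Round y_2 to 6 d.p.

Secant update: y_(k+1) = y_k − f(y_k)·(y_k − y_(k-1))/(f(y_k) − f(y_(k-1))).
f(y_0) = 1.121230, f(y_1) = -0.730119
y_2 = 0.451000 - (-0.730119)·(0.451000 - 1.230000)/(-0.730119 - (1.121230)) = 0.758215; f(y_2) = -0.165537

0.758215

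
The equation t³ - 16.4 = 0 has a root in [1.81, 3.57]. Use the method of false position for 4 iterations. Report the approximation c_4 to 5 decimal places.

f(1.810000) = -10.470259, f(3.570000) = 29.099293
step 1: c = 2.275703, f(c) = -4.614536 < 0 → new bracket [2.275703, 3.570000]
step 2: c = 2.452858, f(c) = -1.642347 < 0 → new bracket [2.452858, 3.570000]
step 3: c = 2.512541, f(c) = -0.538684 < 0 → new bracket [2.512541, 3.570000]
step 4: c = 2.531760, f(c) = -0.171896 < 0 → new bracket [2.531760, 3.570000]

2.53176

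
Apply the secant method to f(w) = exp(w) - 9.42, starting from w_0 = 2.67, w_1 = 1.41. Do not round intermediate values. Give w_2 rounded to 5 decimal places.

Secant update: w_(k+1) = w_k − f(w_k)·(w_k − w_(k-1))/(f(w_k) − f(w_(k-1))).
f(w_0) = 5.019969, f(w_1) = -5.324045
w_2 = 1.410000 - (-5.324045)·(1.410000 - 2.670000)/(-5.324045 - (5.019969)) = 2.058520; f(w_2) = -1.585636

2.05852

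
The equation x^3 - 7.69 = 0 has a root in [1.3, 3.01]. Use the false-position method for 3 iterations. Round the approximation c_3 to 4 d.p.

1.9259

f(1.300000) = -5.493000, f(3.010000) = 19.580901
step 1: c = 1.674614, f(c) = -2.993828 < 0 → new bracket [1.674614, 3.010000]
step 2: c = 1.851711, f(c) = -1.340793 < 0 → new bracket [1.851711, 3.010000]
step 3: c = 1.925941, f(c) = -0.546203 < 0 → new bracket [1.925941, 3.010000]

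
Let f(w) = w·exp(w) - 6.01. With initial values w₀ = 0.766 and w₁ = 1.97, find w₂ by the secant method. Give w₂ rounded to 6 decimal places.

Secant update: w_(k+1) = w_k − f(w_k)·(w_k − w_(k-1))/(f(w_k) − f(w_(k-1))).
f(w_0) = -4.362223, f(w_1) = 8.116233
w_2 = 1.970000 - (8.116233)·(1.970000 - 0.766000)/(8.116233 - (-4.362223)) = 1.186895; f(w_2) = -2.120677

1.186895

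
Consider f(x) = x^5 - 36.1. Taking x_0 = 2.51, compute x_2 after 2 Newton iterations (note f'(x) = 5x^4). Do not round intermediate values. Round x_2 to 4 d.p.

Newton update: x ← x − f(x)/f'(x).
x_0 = 2.510000: f = 63.525063, f' = 198.456300 → x_1 = 2.510000 - (63.525063)/(198.456300) = 2.189904
x_1 = 2.189904: f = 14.264602, f' = 114.992716 → x_2 = 2.189904 - (14.264602)/(114.992716) = 2.065856

2.0659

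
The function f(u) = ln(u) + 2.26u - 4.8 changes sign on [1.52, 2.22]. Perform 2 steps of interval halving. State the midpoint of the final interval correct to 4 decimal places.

1.7825

f(1.520000) = -0.946090, f(2.220000) = 1.014707 (opposite signs)
step 1: m = 1.870000, f(m) = 0.052138 > 0 → root in [1.520000, 1.870000]
step 2: m = 1.695000, f(m) = -0.441617 < 0 → root in [1.695000, 1.870000]
Midpoint of [1.695000, 1.870000] = 1.782500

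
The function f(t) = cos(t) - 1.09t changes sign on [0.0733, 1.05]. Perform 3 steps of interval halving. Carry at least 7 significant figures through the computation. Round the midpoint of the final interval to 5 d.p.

f(0.073300) = 0.917418, f(1.050000) = -0.646929 (opposite signs)
step 1: m = 0.561650, f(m) = 0.234179 > 0 → root in [0.561650, 1.050000]
step 2: m = 0.805825, f(m) = -0.185833 < 0 → root in [0.561650, 0.805825]
step 3: m = 0.683737, f(m) = 0.029943 > 0 → root in [0.683737, 0.805825]
Midpoint of [0.683737, 0.805825] = 0.744781

0.74478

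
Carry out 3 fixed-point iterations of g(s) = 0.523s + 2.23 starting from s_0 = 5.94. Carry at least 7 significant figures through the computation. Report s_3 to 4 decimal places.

4.8560

s_1 = g(5.940000) = 5.336620
s_2 = g(5.336620) = 5.021052
s_3 = g(5.021052) = 4.856010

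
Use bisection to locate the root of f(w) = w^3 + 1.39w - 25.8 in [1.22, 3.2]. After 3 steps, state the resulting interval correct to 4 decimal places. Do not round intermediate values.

[2.7050, 2.9525]

f(1.220000) = -22.288352, f(3.200000) = 11.416000 (opposite signs)
step 1: m = 2.210000, f(m) = -11.934239 < 0 → root in [2.210000, 3.200000]
step 2: m = 2.705000, f(m) = -2.247497 < 0 → root in [2.705000, 3.200000]
step 3: m = 2.952500, f(m) = 4.041674 > 0 → root in [2.705000, 2.952500]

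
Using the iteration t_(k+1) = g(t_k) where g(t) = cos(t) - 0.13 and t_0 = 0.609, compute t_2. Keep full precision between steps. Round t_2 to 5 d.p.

t_1 = g(0.609000) = 0.690220
t_2 = g(0.690220) = 0.641106

0.64111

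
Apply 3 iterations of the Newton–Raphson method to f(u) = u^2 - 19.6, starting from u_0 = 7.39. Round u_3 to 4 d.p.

Newton update: u ← u − f(u)/f'(u).
f'(u) = 2u
u_0 = 7.390000: f = 35.012100, f' = 14.780000 → u_1 = 7.390000 - (35.012100)/(14.780000) = 5.021116
u_1 = 5.021116: f = 5.611610, f' = 10.042233 → u_2 = 5.021116 - (5.611610)/(10.042233) = 4.462315
u_2 = 4.462315: f = 0.312259, f' = 8.924631 → u_3 = 4.462315 - (0.312259)/(8.924631) = 4.427327

4.4273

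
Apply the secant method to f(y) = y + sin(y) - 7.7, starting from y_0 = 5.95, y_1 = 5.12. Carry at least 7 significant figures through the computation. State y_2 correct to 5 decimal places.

7.16319

f(y_0) = -2.077055, f(y_1) = -3.498070
y_2 = 5.120000 - (-3.498070)·(5.120000 - 5.950000)/(-3.498070 - (-2.077055)) = 7.163185; f(y_2) = 0.233924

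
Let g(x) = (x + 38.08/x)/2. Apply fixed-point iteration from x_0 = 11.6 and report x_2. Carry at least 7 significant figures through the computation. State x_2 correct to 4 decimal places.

x_1 = g(11.600000) = 7.441379
x_2 = g(7.441379) = 6.279355

6.2794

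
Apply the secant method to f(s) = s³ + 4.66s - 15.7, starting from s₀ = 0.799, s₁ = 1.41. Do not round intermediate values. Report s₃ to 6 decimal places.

1.850221

f(s_0) = -11.466578, f(s_1) = -6.326179
s_2 = 1.410000 - (-6.326179)·(1.410000 - 0.799000)/(-6.326179 - (-11.466578)) = 2.161945; f(s_2) = 4.479602
s_3 = 2.161945 - (4.479602)·(2.161945 - 1.410000)/(4.479602 - (-6.326179)) = 1.850221; f(s_3) = -0.744069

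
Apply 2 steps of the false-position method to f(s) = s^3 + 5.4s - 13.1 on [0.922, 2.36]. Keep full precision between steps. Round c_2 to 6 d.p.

f(0.922000) = -7.337423, f(2.360000) = 12.788256
step 1: c = 1.446266, f(c) = -2.265028 < 0 → new bracket [1.446266, 2.360000]
step 2: c = 1.583753, f(c) = -0.575244 < 0 → new bracket [1.583753, 2.360000]

1.583753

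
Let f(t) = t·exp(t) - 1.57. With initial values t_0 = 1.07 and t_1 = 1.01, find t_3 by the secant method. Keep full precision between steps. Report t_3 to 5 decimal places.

0.75578

f(t_0) = 1.549456, f(t_1) = 1.203057
t_2 = 1.010000 - (1.203057)·(1.010000 - 1.070000)/(1.203057 - (1.549456)) = 0.801618; f(t_2) = 0.216921
t_3 = 0.801618 - (0.216921)·(0.801618 - 1.010000)/(0.216921 - (1.203057)) = 0.755780; f(t_3) = 0.039260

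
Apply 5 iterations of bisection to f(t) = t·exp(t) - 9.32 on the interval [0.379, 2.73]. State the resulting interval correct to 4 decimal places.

f(0.379000) = -8.766348, f(2.730000) = 32.538782 (opposite signs)
step 1: m = 1.554500, f(m) = -1.962987 < 0 → root in [1.554500, 2.730000]
step 2: m = 2.142250, f(m) = 8.928934 > 0 → root in [1.554500, 2.142250]
step 3: m = 1.848375, f(m) = 2.416245 > 0 → root in [1.554500, 1.848375]
step 4: m = 1.701437, f(m) = 0.006977 > 0 → root in [1.554500, 1.701437]
step 5: m = 1.627969, f(m) = -1.027912 < 0 → root in [1.627969, 1.701437]

[1.6280, 1.7014]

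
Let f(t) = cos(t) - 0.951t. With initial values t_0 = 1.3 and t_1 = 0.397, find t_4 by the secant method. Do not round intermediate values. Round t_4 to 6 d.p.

f(t_0) = -0.968801, f(t_1) = 0.544678
t_2 = 0.397000 - (0.544678)·(0.397000 - 1.300000)/(0.544678 - (-0.968801)) = 0.721976; f(t_2) = 0.063902
t_3 = 0.721976 - (0.063902)·(0.721976 - 0.397000)/(0.063902 - (0.544678)) = 0.765170; f(t_3) = -0.006412
t_4 = 0.765170 - (-0.006412)·(0.765170 - 0.721976)/(-0.006412 - (0.063902)) = 0.761231; f(t_4) = 0.000057

0.761231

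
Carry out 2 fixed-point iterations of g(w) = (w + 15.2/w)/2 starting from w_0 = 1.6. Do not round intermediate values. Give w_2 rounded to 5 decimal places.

w_1 = g(1.600000) = 5.550000
w_2 = g(5.550000) = 4.144369

4.14437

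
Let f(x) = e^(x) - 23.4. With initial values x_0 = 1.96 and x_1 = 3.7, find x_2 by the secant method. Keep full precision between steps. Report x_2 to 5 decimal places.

f(x_0) = -16.300673, f(x_1) = 17.047304
x_2 = 3.700000 - (17.047304)·(3.700000 - 1.960000)/(17.047304 - (-16.300673)) = 2.810521; f(x_2) = -6.781418

2.81052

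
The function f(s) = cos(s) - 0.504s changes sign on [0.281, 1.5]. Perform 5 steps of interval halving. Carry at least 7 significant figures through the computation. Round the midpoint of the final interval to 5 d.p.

f(0.281000) = 0.819155, f(1.500000) = -0.685263 (opposite signs)
step 1: m = 0.890500, f(m) = 0.180211 > 0 → root in [0.890500, 1.500000]
step 2: m = 1.195250, f(m) = -0.235625 < 0 → root in [0.890500, 1.195250]
step 3: m = 1.042875, f(m) = -0.021870 < 0 → root in [0.890500, 1.042875]
step 4: m = 0.966688, f(m) = 0.080818 > 0 → root in [0.966688, 1.042875]
step 5: m = 1.004781, f(m) = 0.029863 > 0 → root in [1.004781, 1.042875]
Midpoint of [1.004781, 1.042875] = 1.023828

1.02383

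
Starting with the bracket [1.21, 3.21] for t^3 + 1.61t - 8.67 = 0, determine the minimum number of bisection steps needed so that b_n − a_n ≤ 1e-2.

Initial width b − a = 3.21 − 1.21 = 2.000000.
After n steps the width is (b−a)/2^n; need (b−a)/2^n ≤ 1e-2.
So n ≥ log₂(2.000000/1e-2) = log₂(200.0000) ≈ 7.6439.
Hence n = 8.

8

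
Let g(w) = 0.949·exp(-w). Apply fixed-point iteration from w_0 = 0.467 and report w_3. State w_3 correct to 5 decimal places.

0.56224

w_1 = g(0.467000) = 0.594909
w_2 = g(0.594909) = 0.523480
w_3 = g(0.523480) = 0.562240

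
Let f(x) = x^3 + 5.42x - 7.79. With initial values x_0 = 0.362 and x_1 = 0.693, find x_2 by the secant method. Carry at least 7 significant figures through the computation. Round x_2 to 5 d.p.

f(x_0) = -5.780522, f(x_1) = -3.701127
x_2 = 0.693000 - (-3.701127)·(0.693000 - 0.362000)/(-3.701127 - (-5.780522)) = 1.282149; f(x_2) = 1.266980

1.28215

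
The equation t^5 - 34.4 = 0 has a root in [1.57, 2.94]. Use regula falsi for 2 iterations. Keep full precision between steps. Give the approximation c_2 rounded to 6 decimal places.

1.843438

f(1.570000) = -24.861101, f(2.940000) = 185.252754
step 1: c = 1.732101, f(c) = -18.809275 < 0 → new bracket [1.732101, 2.940000]
step 2: c = 1.843438, f(c) = -13.111592 < 0 → new bracket [1.843438, 2.940000]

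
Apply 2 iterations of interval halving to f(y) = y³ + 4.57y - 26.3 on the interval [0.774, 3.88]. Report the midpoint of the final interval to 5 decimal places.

2.71525

f(0.774000) = -22.299135, f(3.880000) = 49.842672 (opposite signs)
step 1: m = 2.327000, f(m) = -3.065070 < 0 → root in [2.327000, 3.880000]
step 2: m = 3.103500, f(m) = 17.775014 > 0 → root in [2.327000, 3.103500]
Midpoint of [2.327000, 3.103500] = 2.715250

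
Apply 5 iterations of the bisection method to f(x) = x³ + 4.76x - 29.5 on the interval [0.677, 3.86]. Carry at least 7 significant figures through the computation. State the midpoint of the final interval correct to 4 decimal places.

2.6166

f(0.677000) = -25.967191, f(3.860000) = 46.386056 (opposite signs)
step 1: m = 2.268500, f(m) = -7.028030 < 0 → root in [2.268500, 3.860000]
step 2: m = 3.064250, f(m) = 13.857998 > 0 → root in [2.268500, 3.064250]
step 3: m = 2.666375, f(m) = 2.148686 > 0 → root in [2.268500, 2.666375]
step 4: m = 2.467437, f(m) = -2.732627 < 0 → root in [2.467437, 2.666375]
step 5: m = 2.566906, f(m) = -0.368161 < 0 → root in [2.566906, 2.666375]
Midpoint of [2.566906, 2.666375] = 2.616641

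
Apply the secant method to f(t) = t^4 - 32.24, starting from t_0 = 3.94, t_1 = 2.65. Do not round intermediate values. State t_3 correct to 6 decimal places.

2.405136

f(t_0) = 208.742157, f(t_1) = 17.075506
t_2 = 2.650000 - (17.075506)·(2.650000 - 3.940000)/(17.075506 - (208.742157)) = 2.535074; f(t_2) = 9.061217
t_3 = 2.535074 - (9.061217)·(2.535074 - 2.650000)/(9.061217 - (17.075506)) = 2.405136; f(t_3) = 1.222502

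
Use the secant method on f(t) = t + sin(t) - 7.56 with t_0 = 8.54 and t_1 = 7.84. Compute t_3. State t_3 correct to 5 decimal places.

f(t_0) = 1.753774, f(t_1) = 1.279902
t_2 = 7.840000 - (1.279902)·(7.840000 - 8.540000)/(1.279902 - (1.753774)) = 5.949339; f(t_2) = -1.938341
t_3 = 5.949339 - (-1.938341)·(5.949339 - 7.840000)/(-1.938341 - (1.279902)) = 7.088080; f(t_3) = 0.248838

7.08808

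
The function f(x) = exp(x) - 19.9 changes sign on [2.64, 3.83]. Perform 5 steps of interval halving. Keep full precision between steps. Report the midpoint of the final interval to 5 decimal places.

2.99328

f(2.640000) = -5.886796, f(3.830000) = 26.162538 (opposite signs)
step 1: m = 3.235000, f(m) = 5.506372 > 0 → root in [2.640000, 3.235000]
step 2: m = 2.937500, f(m) = -1.031384 < 0 → root in [2.937500, 3.235000]
step 3: m = 3.086250, f(m) = 1.994818 > 0 → root in [2.937500, 3.086250]
step 4: m = 3.011875, f(m) = 0.425474 > 0 → root in [2.937500, 3.011875]
step 5: m = 2.974687, f(m) = -0.316498 < 0 → root in [2.974687, 3.011875]
Midpoint of [2.974687, 3.011875] = 2.993281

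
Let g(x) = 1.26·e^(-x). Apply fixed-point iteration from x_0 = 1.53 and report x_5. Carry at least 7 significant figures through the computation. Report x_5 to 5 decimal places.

x_1 = g(1.530000) = 0.272835
x_2 = g(0.272835) = 0.959135
x_3 = g(0.959135) = 0.482862
x_4 = g(0.482862) = 0.777439
x_5 = g(0.777439) = 0.579073

0.57907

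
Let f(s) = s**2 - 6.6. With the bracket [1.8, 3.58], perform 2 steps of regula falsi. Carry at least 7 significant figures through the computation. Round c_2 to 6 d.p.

2.544716

f(1.800000) = -3.360000, f(3.580000) = 6.216400
step 1: c = 2.424535, f(c) = -0.721629 < 0 → new bracket [2.424535, 3.580000]
step 2: c = 2.544716, f(c) = -0.124421 < 0 → new bracket [2.544716, 3.580000]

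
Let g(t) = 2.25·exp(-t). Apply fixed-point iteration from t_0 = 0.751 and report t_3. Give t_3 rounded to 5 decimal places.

t_1 = g(0.751000) = 1.061762
t_2 = g(1.061762) = 0.778153
t_3 = g(0.778153) = 1.033320

1.03332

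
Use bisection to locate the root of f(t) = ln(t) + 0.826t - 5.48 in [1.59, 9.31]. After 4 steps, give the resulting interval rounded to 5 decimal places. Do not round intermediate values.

f(1.590000) = -3.702926, f(9.310000) = 4.441149 (opposite signs)
step 1: m = 5.450000, f(m) = 0.717316 > 0 → root in [1.590000, 5.450000]
step 2: m = 3.520000, f(m) = -1.314019 < 0 → root in [3.520000, 5.450000]
step 3: m = 4.485000, f(m) = -0.274652 < 0 → root in [4.485000, 5.450000]
step 4: m = 4.967500, f(m) = 0.226072 > 0 → root in [4.485000, 4.967500]

[4.48500, 4.96750]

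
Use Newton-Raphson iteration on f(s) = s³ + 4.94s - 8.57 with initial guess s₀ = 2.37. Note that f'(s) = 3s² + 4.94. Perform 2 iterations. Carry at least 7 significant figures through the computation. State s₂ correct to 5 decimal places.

Newton update: s ← s − f(s)/f'(s).
s_0 = 2.370000: f = 16.449853, f' = 21.790700 → s_1 = 2.370000 - (16.449853)/(21.790700) = 1.615098
s_1 = 1.615098: f = 3.621629, f' = 12.765620 → s_2 = 1.615098 - (3.621629)/(12.765620) = 1.331396

1.33140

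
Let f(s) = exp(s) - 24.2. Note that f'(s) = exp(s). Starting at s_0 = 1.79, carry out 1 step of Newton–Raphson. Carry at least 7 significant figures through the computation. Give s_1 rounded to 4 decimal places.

4.8304

s_0 = 1.790000: f = -18.210548, f' = 5.989452 → s_1 = 1.790000 - (-18.210548)/(5.989452) = 4.830436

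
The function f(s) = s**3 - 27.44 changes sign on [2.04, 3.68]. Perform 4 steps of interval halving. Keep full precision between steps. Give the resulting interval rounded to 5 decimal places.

[2.96250, 3.06500]

f(2.040000) = -18.950336, f(3.680000) = 22.396032 (opposite signs)
step 1: m = 2.860000, f(m) = -4.046344 < 0 → root in [2.860000, 3.680000]
step 2: m = 3.270000, f(m) = 7.525783 > 0 → root in [2.860000, 3.270000]
step 3: m = 3.065000, f(m) = 1.353300 > 0 → root in [2.860000, 3.065000]
step 4: m = 2.962500, f(m) = -1.439896 < 0 → root in [2.962500, 3.065000]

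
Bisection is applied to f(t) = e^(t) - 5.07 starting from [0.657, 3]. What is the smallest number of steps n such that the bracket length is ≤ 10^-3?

Initial width b − a = 3 − 0.657 = 2.343000.
After n steps the width is (b−a)/2^n; need (b−a)/2^n ≤ 10^-3.
So n ≥ log₂(2.343000/10^-3) = log₂(2343.0000) ≈ 11.1941.
Hence n = 12.

12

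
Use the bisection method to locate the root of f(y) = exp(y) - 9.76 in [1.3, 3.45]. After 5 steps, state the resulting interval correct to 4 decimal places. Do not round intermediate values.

[2.2406, 2.3078]

f(1.300000) = -6.090703, f(3.450000) = 21.740392 (opposite signs)
step 1: m = 2.375000, f(m) = 0.991013 > 0 → root in [1.300000, 2.375000]
step 2: m = 1.837500, f(m) = -3.479183 < 0 → root in [1.837500, 2.375000]
step 3: m = 2.106250, f(m) = -1.542632 < 0 → root in [2.106250, 2.375000]
step 4: m = 2.240625, f(m) = -0.360796 < 0 → root in [2.240625, 2.375000]
step 5: m = 2.307812, f(m) = 0.292411 > 0 → root in [2.240625, 2.307812]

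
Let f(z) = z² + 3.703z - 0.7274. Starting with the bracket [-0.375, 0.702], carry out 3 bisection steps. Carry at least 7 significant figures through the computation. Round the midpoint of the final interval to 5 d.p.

0.23081

f(-0.375000) = -1.975400, f(0.702000) = 2.364910 (opposite signs)
step 1: m = 0.163500, f(m) = -0.095227 < 0 → root in [0.163500, 0.702000]
step 2: m = 0.432750, f(m) = 1.062346 > 0 → root in [0.163500, 0.432750]
step 3: m = 0.298125, f(m) = 0.465435 > 0 → root in [0.163500, 0.298125]
Midpoint of [0.163500, 0.298125] = 0.230812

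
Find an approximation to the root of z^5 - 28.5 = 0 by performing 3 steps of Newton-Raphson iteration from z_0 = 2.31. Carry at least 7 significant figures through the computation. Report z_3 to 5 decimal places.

1.95427

f'(z) = 5z^4
z_0 = 2.310000: f = 37.274855, f' = 142.369816 → z_1 = 2.310000 - (37.274855)/(142.369816) = 2.048183
z_1 = 2.048183: f = 7.544886, f' = 87.992353 → z_2 = 2.048183 - (7.544886)/(87.992353) = 1.962438
z_2 = 1.962438: f = 0.605819, f' = 74.157292 → z_3 = 1.962438 - (0.605819)/(74.157292) = 1.954269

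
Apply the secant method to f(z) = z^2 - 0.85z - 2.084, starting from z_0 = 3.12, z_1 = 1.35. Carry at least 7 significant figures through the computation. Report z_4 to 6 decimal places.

f(z_0) = 4.998400, f(z_1) = -1.409000
z_2 = 1.350000 - (-1.409000)·(1.350000 - 3.120000)/(-1.409000 - (4.998400)) = 1.739227; f(z_2) = -0.537434
z_3 = 1.739227 - (-0.537434)·(1.739227 - 1.350000)/(-0.537434 - (-1.409000)) = 1.979235; f(z_3) = 0.151022
z_4 = 1.979235 - (0.151022)·(1.979235 - 1.739227)/(0.151022 - (-0.537434)) = 1.926586; f(z_4) = -0.009864

1.926586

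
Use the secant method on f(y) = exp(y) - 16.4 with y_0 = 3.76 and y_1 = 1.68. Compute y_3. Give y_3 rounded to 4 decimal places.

3.1721

f(y_0) = 26.548426, f(y_1) = -11.034444
y_2 = 1.680000 - (-11.034444)·(1.680000 - 3.760000)/(-11.034444 - (26.548426)) = 2.290694; f(y_2) = -6.518204
y_3 = 2.290694 - (-6.518204)·(2.290694 - 1.680000)/(-6.518204 - (-11.034444)) = 3.172098; f(y_3) = 7.457480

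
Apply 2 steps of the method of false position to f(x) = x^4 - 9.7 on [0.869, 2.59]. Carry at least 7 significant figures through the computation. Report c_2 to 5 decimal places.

1.46135

f(0.869000) = -9.129732, f(2.590000) = 35.298606
step 1: c = 1.222654, f(c) = -7.465324 < 0 → new bracket [1.222654, 2.590000]
step 2: c = 1.461353, f(c) = -5.139421 < 0 → new bracket [1.461353, 2.590000]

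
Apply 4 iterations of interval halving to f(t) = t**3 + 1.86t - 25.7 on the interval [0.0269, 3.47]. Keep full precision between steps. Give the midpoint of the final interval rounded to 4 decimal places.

2.7168

f(0.026900) = -25.649947, f(3.470000) = 22.536123 (opposite signs)
step 1: m = 1.748450, f(m) = -17.102736 < 0 → root in [1.748450, 3.470000]
step 2: m = 2.609225, f(m) = -3.083094 < 0 → root in [2.609225, 3.470000]
step 3: m = 3.039613, f(m) = 8.037401 > 0 → root in [2.609225, 3.039613]
step 4: m = 2.824419, f(m) = 2.084771 > 0 → root in [2.609225, 2.824419]
Midpoint of [2.609225, 2.824419] = 2.716822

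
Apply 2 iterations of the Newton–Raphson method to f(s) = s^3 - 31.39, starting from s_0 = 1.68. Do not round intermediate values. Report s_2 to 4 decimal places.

Newton update: s ← s − f(s)/f'(s).
f'(s) = 3s^2
s_0 = 1.680000: f = -26.648368, f' = 8.467200 → s_1 = 1.680000 - (-26.648368)/(8.467200) = 4.827247
s_1 = 4.827247: f = 81.096009, f' = 69.906935 → s_2 = 4.827247 - (81.096009)/(69.906935) = 3.667190

3.6672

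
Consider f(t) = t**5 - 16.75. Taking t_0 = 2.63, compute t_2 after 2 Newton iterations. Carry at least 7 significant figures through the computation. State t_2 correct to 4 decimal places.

1.8892

Newton update: t ← t − f(t)/f'(t).
f'(t) = 5t**4
t_0 = 2.630000: f = 109.078420, f' = 239.217528 → t_1 = 2.630000 - (109.078420)/(239.217528) = 2.174020
t_1 = 2.174020: f = 31.814355, f' = 111.692524 → t_2 = 2.174020 - (31.814355)/(111.692524) = 1.889181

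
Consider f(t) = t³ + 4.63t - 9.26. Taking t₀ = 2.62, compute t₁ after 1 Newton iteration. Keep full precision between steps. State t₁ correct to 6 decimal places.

Newton update: t ← t − f(t)/f'(t).
f'(t) = 3t² + 4.63
t_0 = 2.620000: f = 20.855328, f' = 25.223200 → t_1 = 2.620000 - (20.855328)/(25.223200) = 1.793169

1.793169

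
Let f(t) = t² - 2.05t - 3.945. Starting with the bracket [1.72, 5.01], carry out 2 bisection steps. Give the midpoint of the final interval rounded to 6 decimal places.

2.953750

f(1.720000) = -4.512600, f(5.010000) = 10.884600 (opposite signs)
step 1: m = 3.365000, f(m) = 0.479975 > 0 → root in [1.720000, 3.365000]
step 2: m = 2.542500, f(m) = -2.692819 < 0 → root in [2.542500, 3.365000]
Midpoint of [2.542500, 3.365000] = 2.953750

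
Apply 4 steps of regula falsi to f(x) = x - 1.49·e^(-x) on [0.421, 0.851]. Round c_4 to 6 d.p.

0.723054

f(0.421000) = -0.557021, f(0.851000) = 0.214788
step 1: c = 0.731335, f(c) = 0.014248 > 0 → new bracket [0.421000, 0.731335]
step 2: c = 0.723595, f(c) = 0.000936 > 0 → new bracket [0.421000, 0.723595]
step 3: c = 0.723087, f(c) = 0.000061 > 0 → new bracket [0.421000, 0.723087]
step 4: c = 0.723054, f(c) = 0.000004 > 0 → new bracket [0.421000, 0.723054]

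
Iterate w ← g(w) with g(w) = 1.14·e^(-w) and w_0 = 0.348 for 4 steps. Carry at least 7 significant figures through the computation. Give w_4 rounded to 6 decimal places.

w_1 = g(0.348000) = 0.804953
w_2 = g(0.804953) = 0.509704
w_3 = g(0.509704) = 0.684767
w_4 = g(0.684767) = 0.574797

0.574797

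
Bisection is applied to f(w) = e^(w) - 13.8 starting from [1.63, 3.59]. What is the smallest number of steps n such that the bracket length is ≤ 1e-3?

Initial width b − a = 3.59 − 1.63 = 1.960000.
After n steps the width is (b−a)/2^n; need (b−a)/2^n ≤ 1e-3.
So n ≥ log₂(1.960000/1e-3) = log₂(1960.0000) ≈ 10.9366.
Hence n = 11.

11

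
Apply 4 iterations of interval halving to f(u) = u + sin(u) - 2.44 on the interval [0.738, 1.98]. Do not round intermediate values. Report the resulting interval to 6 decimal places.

f(0.738000) = -1.029190, f(1.980000) = 0.457438 (opposite signs)
step 1: m = 1.359000, f(m) = -0.103345 < 0 → root in [1.359000, 1.980000]
step 2: m = 1.669500, f(m) = 0.224633 > 0 → root in [1.359000, 1.669500]
step 3: m = 1.514250, f(m) = 0.072652 > 0 → root in [1.359000, 1.514250]
step 4: m = 1.436625, f(m) = -0.012362 < 0 → root in [1.436625, 1.514250]

[1.436625, 1.514250]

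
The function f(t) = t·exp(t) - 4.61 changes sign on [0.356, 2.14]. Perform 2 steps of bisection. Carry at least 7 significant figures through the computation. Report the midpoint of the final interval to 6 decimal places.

f(0.356000) = -4.101772, f(2.140000) = 13.578797 (opposite signs)
step 1: m = 1.248000, f(m) = -0.262755 < 0 → root in [1.248000, 2.140000]
step 2: m = 1.694000, f(m) = 4.607396 > 0 → root in [1.248000, 1.694000]
Midpoint of [1.248000, 1.694000] = 1.471000

1.471000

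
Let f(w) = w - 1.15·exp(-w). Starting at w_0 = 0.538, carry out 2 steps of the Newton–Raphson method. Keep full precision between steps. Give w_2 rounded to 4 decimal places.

f'(w) = 1 + 1.15·exp(-w)
w_0 = 0.538000: f = -0.133502, f' = 1.671502 → w_1 = 0.538000 - (-0.133502)/(1.671502) = 0.617870
w_1 = 0.617870: f = -0.002086, f' = 1.619955 → w_2 = 0.617870 - (-0.002086)/(1.619955) = 0.619157

0.6192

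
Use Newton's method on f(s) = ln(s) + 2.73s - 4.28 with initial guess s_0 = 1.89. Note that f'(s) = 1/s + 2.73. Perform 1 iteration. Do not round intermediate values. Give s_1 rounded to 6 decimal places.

1.424756

s_0 = 1.890000: f = 1.516277, f' = 3.259101 → s_1 = 1.890000 - (1.516277)/(3.259101) = 1.424756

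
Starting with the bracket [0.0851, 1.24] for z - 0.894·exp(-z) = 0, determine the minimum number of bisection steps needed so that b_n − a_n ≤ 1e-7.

24

Initial width b − a = 1.24 − 0.0851 = 1.154900.
After n steps the width is (b−a)/2^n; need (b−a)/2^n ≤ 1e-7.
So n ≥ log₂(1.154900/1e-7) = log₂(11549000.0000) ≈ 23.4613.
Hence n = 24.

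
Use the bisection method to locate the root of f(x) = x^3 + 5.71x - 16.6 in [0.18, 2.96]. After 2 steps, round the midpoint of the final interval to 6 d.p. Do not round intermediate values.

f(0.180000) = -15.566368, f(2.960000) = 26.235936 (opposite signs)
step 1: m = 1.570000, f(m) = -3.765407 < 0 → root in [1.570000, 2.960000]
step 2: m = 2.265000, f(m) = 7.953110 > 0 → root in [1.570000, 2.265000]
Midpoint of [1.570000, 2.265000] = 1.917500

1.917500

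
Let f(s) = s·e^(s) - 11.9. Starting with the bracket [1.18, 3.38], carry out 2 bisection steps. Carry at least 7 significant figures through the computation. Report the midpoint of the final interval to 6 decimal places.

f(1.180000) = -8.059838, f(3.380000) = 87.373206 (opposite signs)
step 1: m = 2.280000, f(m) = 10.390831 > 0 → root in [1.180000, 2.280000]
step 2: m = 1.730000, f(m) = -2.141669 < 0 → root in [1.730000, 2.280000]
Midpoint of [1.730000, 2.280000] = 2.005000

2.005000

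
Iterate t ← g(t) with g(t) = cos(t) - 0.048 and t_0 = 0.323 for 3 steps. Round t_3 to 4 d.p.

0.7921

t_1 = g(0.323000) = 0.900287
t_2 = g(0.900287) = 0.573385
t_3 = g(0.573385) = 0.792070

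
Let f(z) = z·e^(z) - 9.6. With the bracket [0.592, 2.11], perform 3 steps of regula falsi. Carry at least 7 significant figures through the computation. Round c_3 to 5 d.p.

1.69850

f(0.592000) = -8.529901, f(2.110000) = 7.803789
step 1: c = 1.384741, f(c) = -4.069631 < 0 → new bracket [1.384741, 2.110000]
step 2: c = 1.633325, f(c) = -1.235954 < 0 → new bracket [1.633325, 2.110000]
step 3: c = 1.698498, f(c) = -0.316468 < 0 → new bracket [1.698498, 2.110000]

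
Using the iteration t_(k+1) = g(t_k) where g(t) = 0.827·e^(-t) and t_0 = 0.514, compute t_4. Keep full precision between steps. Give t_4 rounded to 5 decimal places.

t_1 = g(0.514000) = 0.494627
t_2 = g(0.494627) = 0.504303
t_3 = g(0.504303) = 0.499447
t_4 = g(0.499447) = 0.501878

0.50188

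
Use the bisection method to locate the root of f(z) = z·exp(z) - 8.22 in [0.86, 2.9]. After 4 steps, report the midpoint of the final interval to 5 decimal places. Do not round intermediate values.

1.56125

f(0.860000) = -6.187682, f(2.900000) = 44.485022 (opposite signs)
step 1: m = 1.880000, f(m) = 4.100589 > 0 → root in [0.860000, 1.880000]
step 2: m = 1.370000, f(m) = -2.828570 < 0 → root in [1.370000, 1.880000]
step 3: m = 1.625000, f(m) = 0.032431 > 0 → root in [1.370000, 1.625000]
step 4: m = 1.497500, f(m) = -1.525428 < 0 → root in [1.497500, 1.625000]
Midpoint of [1.497500, 1.625000] = 1.561250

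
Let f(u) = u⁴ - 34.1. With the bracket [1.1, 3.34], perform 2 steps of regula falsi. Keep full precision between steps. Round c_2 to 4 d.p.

2.0606

False-position update: c = (a·f(b) − b·f(a))/(f(b) − f(a)); replace the endpoint whose sign matches f(c).
f(1.100000) = -32.635900, f(3.340000) = 90.347411
step 1: c = 1.694425, f(c) = -25.856912 < 0 → new bracket [1.694425, 3.340000]
step 2: c = 2.060586, f(c) = -16.071347 < 0 → new bracket [2.060586, 3.340000]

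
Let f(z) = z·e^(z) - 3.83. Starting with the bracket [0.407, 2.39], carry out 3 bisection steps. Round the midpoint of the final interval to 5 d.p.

f(0.407000) = -3.218562, f(2.390000) = 22.253251 (opposite signs)
step 1: m = 1.398500, f(m) = 1.832697 > 0 → root in [0.407000, 1.398500]
step 2: m = 0.902750, f(m) = -1.603479 < 0 → root in [0.902750, 1.398500]
step 3: m = 1.150625, f(m) = -0.193832 < 0 → root in [1.150625, 1.398500]
Midpoint of [1.150625, 1.398500] = 1.274563

1.27456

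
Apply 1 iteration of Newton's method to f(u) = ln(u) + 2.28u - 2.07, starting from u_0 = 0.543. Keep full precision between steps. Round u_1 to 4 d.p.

f'(u) = 1/u + 2.28
u_0 = 0.543000: f = -1.442606, f' = 4.121621 → u_1 = 0.543000 - (-1.442606)/(4.121621) = 0.893009

0.8930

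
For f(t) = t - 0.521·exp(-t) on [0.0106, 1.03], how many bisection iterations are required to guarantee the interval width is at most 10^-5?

Initial width b − a = 1.03 − 0.0106 = 1.019400.
After n steps the width is (b−a)/2^n; need (b−a)/2^n ≤ 10^-5.
So n ≥ log₂(1.019400/10^-5) = log₂(101940.0000) ≈ 16.6374.
Hence n = 17.

17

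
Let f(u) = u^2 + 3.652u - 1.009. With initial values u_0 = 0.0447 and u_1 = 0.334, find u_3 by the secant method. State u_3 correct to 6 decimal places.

0.257981

Secant update: u_(k+1) = u_k − f(u_k)·(u_k − u_(k-1))/(f(u_k) − f(u_(k-1))).
f(u_0) = -0.843758, f(u_1) = 0.322324
u_2 = 0.334000 - (0.322324)·(0.334000 - 0.044700)/(0.322324 - (-0.843758)) = 0.254033; f(u_2) = -0.016740
u_3 = 0.254033 - (-0.016740)·(0.254033 - 0.334000)/(-0.016740 - (0.322324)) = 0.257981; f(u_3) = -0.000300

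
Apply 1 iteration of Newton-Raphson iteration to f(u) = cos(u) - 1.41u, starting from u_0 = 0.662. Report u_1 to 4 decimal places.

0.5906

f'(u) = -sin(u) - 1.41
u_0 = 0.662000: f = -0.144656, f' = -2.024696 → u_1 = 0.662000 - (-0.144656)/(-2.024696) = 0.590554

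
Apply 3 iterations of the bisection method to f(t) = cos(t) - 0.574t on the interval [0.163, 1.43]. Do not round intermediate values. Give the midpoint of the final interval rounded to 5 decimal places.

1.03406

f(0.163000) = 0.893183, f(1.430000) = -0.680488 (opposite signs)
step 1: m = 0.796500, f(m) = 0.242022 > 0 → root in [0.796500, 1.430000]
step 2: m = 1.113250, f(m) = -0.197257 < 0 → root in [0.796500, 1.113250]
step 3: m = 0.954875, f(m) = 0.029613 > 0 → root in [0.954875, 1.113250]
Midpoint of [0.954875, 1.113250] = 1.034062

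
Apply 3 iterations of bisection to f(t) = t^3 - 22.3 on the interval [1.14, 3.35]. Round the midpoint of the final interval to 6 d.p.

2.935625

f(1.140000) = -20.818456, f(3.350000) = 15.295375 (opposite signs)
step 1: m = 2.245000, f(m) = -10.985144 < 0 → root in [2.245000, 3.350000]
step 2: m = 2.797500, f(m) = -0.406748 < 0 → root in [2.797500, 3.350000]
step 3: m = 3.073750, f(m) = 6.740603 > 0 → root in [2.797500, 3.073750]
Midpoint of [2.797500, 3.073750] = 2.935625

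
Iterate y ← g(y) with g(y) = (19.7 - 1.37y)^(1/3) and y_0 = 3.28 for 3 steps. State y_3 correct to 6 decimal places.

2.531649

y_1 = g(3.280000) = 2.477472
y_2 = g(2.477472) = 2.535798
y_3 = g(2.535798) = 2.531649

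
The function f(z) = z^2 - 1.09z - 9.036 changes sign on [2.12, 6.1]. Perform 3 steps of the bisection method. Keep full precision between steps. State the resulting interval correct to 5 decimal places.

[3.11500, 3.61250]

f(2.120000) = -6.852400, f(6.100000) = 21.525000 (opposite signs)
step 1: m = 4.110000, f(m) = 3.376200 > 0 → root in [2.120000, 4.110000]
step 2: m = 3.115000, f(m) = -2.728125 < 0 → root in [3.115000, 4.110000]
step 3: m = 3.612500, f(m) = 0.076531 > 0 → root in [3.115000, 3.612500]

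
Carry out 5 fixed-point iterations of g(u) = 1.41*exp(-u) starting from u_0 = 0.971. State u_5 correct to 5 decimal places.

0.65884

u_1 = g(0.971000) = 0.533973
u_2 = g(0.533973) = 0.826642
u_3 = g(0.826642) = 0.616897
u_4 = g(0.616897) = 0.760859
u_5 = g(0.760859) = 0.658844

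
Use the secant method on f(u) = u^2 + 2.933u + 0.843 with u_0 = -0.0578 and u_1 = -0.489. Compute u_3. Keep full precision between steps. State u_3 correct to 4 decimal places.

Secant update: u_(k+1) = u_k − f(u_k)·(u_k − u_(k-1))/(f(u_k) − f(u_(k-1))).
f(u_0) = 0.676813, f(u_1) = -0.352116
u_2 = -0.489000 - (-0.352116)·(-0.489000 - -0.057800)/(-0.352116 - (0.676813)) = -0.341437; f(u_2) = -0.041854
u_3 = -0.341437 - (-0.041854)·(-0.341437 - -0.489000)/(-0.041854 - (-0.352116)) = -0.321530; f(u_3) = 0.003334

-0.3215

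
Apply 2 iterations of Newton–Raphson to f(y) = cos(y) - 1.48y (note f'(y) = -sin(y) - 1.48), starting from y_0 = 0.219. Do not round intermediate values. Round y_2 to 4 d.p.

Newton update: y ← y − f(y)/f'(y).
y_0 = 0.219000: f = 0.651995, f' = -1.697254 → y_1 = 0.219000 - (0.651995)/(-1.697254) = 0.603147
y_1 = 0.603147: f = -0.069103, f' = -2.047237 → y_2 = 0.603147 - (-0.069103)/(-2.047237) = 0.569393

0.5694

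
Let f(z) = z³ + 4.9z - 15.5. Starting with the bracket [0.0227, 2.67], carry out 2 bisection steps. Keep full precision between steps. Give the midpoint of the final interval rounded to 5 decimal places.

f(0.022700) = -15.388758, f(2.670000) = 16.617163 (opposite signs)
step 1: m = 1.346350, f(m) = -6.462412 < 0 → root in [1.346350, 2.670000]
step 2: m = 2.008175, f(m) = 2.438559 > 0 → root in [1.346350, 2.008175]
Midpoint of [1.346350, 2.008175] = 1.677262

1.67726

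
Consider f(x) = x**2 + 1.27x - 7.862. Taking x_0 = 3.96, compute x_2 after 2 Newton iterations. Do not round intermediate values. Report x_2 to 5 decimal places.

2.25614

Newton update: x ← x − f(x)/f'(x).
f'(x) = 2x + 1.27
x_0 = 3.960000: f = 12.848800, f' = 9.190000 → x_1 = 3.960000 - (12.848800)/(9.190000) = 2.561872
x_1 = 2.561872: f = 1.954763, f' = 6.393743 → x_2 = 2.561872 - (1.954763)/(6.393743) = 2.256141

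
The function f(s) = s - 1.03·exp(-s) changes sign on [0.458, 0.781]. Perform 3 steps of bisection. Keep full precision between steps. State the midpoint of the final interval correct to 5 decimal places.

0.55894

f(0.458000) = -0.193524, f(0.781000) = 0.309314 (opposite signs)
step 1: m = 0.619500, f(m) = 0.065140 > 0 → root in [0.458000, 0.619500]
step 2: m = 0.538750, f(m) = -0.062231 < 0 → root in [0.538750, 0.619500]
step 3: m = 0.579125, f(m) = 0.001925 > 0 → root in [0.538750, 0.579125]
Midpoint of [0.538750, 0.579125] = 0.558938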